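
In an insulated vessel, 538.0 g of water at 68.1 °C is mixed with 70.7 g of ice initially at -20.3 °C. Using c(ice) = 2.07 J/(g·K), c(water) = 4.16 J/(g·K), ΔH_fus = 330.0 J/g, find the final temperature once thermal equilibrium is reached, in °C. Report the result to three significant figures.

Heat to bring ice to 0 °C and melt it: q₁ = 70.7×2.07×20.3 + 70.7×330.0 = 26302 J
Heat the water can supply cooling to 0 °C: 538.0×4.16×68.1 = 152413 J > q₁, so all ice melts.
Energy balance: 538.0×4.16×(68.1 − T) = 26302 + 70.7×4.16×(T − 0)
2238.08(68.1 − T) = 26302 + 294.112 T
152413 − 26302 = 2532.192 T
T = 126111 / 2532.192 = 49.80 °C

T_f = 49.8 °C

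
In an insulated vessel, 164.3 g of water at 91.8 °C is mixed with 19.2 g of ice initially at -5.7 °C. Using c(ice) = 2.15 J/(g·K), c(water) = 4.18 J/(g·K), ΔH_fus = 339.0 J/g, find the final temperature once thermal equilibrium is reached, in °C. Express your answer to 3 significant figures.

T_f = 73.4 °C

Heat to bring ice to 0 °C and melt it: q₁ = 19.2×2.15×5.7 + 19.2×339.0 = 6744.1 J
Heat the water can supply cooling to 0 °C: 164.3×4.18×91.8 = 63045.9 J > q₁, so all ice melts.
Energy balance: 164.3×4.18×(91.8 − T) = 6744.1 + 19.2×4.18×(T − 0)
686.774(91.8 − T) = 6744.1 + 80.256 T
63045.9 − 6744.1 = 767.030 T
T = 56301.8 / 767.030 = 73.40 °C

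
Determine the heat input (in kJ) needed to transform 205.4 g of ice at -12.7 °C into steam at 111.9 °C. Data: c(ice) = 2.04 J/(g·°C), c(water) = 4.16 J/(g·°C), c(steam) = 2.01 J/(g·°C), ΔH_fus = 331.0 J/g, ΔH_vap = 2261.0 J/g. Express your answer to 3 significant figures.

q = 628 kJ

q1 (heat ice -12.7→0.0 °C): 205.4 × 2.04 × 12.7 = 5322 J
q2 (melt at 0 °C): 205.4 × 331.0 = 67987 J
q3 (heat water 0.0→100.0 °C): 205.4 × 4.16 × 100.0 = 85446 J
q4 (vaporize at 100 °C): 205.4 × 2261.0 = 464409 J
q5 (heat steam 100.0→111.9 °C): 205.4 × 2.01 × 11.9 = 4913 J
Total: 5322 + 67987 + 85446 + 464409 + 4913 = 628077 J = 628 kJ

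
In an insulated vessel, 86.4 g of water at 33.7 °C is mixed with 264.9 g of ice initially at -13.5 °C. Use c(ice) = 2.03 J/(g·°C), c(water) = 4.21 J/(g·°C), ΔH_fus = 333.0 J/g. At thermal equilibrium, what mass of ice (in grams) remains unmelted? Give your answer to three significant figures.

m_ice remaining = 250 g

Heat to warm all ice to 0 °C: 264.9×2.03×13.5 = 7259.6 J
Heat released by water cooling to 0 °C: 86.4×4.21×33.7 = 12258 J
12258 J < 7259.6 + 264.9×333.0 = 95471.3 J, so not all ice melts; final T = 0 °C.
Heat left for melting: 12258 − 7259.6 = 4998.4 J
Mass melted = 4998.4 / 333.0 = 15.01 g
Ice remaining = 264.9 − 15.01 = 249.89 g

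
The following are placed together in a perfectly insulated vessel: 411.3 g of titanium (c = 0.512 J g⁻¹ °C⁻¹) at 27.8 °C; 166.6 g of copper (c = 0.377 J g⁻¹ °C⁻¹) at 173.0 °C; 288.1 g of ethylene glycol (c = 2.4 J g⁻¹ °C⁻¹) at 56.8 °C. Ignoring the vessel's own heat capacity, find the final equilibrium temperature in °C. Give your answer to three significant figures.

T_f = 58.0 °C

Σ mᵢcᵢ(T − Tᵢ) = 0  ⇒  T = Σ mᵢcᵢTᵢ / Σ mᵢcᵢ
Σ mᵢcᵢ = 411.3×0.512 + 166.6×0.377 + 288.1×2.4 = 964.8338
Σ mᵢcᵢTᵢ = 210.5856×27.8 + 62.8082×173.0 + 691.44×56.8 = 55994
T = 55994 / 964.8338 = 58.03 °C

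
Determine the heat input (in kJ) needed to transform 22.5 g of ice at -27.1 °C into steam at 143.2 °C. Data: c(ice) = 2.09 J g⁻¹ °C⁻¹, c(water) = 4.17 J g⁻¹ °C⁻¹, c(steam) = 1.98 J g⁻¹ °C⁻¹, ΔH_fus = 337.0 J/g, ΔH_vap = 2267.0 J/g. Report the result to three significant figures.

q = 71.2 kJ

q1 (heat ice -27.1→0.0 °C): 22.5 × 2.09 × 27.1 = 1274 J
q2 (melt at 0 °C): 22.5 × 337.0 = 7583 J
q3 (heat water 0.0→100.0 °C): 22.5 × 4.17 × 100.0 = 9383 J
q4 (vaporize at 100 °C): 22.5 × 2267.0 = 51008 J
q5 (heat steam 100.0→143.2 °C): 22.5 × 1.98 × 43.2 = 1925 J
Total: 1274 + 7583 + 9383 + 51008 + 1925 = 71173 J = 71.2 kJ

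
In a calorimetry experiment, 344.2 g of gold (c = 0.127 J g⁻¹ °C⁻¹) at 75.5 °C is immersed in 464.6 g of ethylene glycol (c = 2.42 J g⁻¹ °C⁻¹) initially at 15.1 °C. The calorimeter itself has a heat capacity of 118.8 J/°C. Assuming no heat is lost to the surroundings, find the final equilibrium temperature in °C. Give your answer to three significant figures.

T_f = 17.2 °C

Heat lost by gold = heat gained by ethylene glycol + calorimeter.
(344.2)(0.127)(75.5 − T) = [(464.6)(2.42) + 118.8](T − 15.1)
43.7134 (75.5 − T) = 1243.132 (T − 15.1)
3300.4 − 43.7134 T = 1243.132 T − 18771
22071.4 = 1286.8454 T
T = 17.15 °C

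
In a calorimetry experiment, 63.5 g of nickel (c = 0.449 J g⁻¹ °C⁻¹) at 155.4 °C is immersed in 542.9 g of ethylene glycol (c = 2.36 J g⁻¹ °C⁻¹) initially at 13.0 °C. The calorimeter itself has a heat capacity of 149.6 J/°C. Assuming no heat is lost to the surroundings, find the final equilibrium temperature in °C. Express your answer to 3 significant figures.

T_f = 15.8 °C

Heat lost by nickel = heat gained by ethylene glycol + calorimeter.
(63.5)(0.449)(155.4 − T) = [(542.9)(2.36) + 149.6](T − 13.0)
28.5115 (155.4 − T) = 1430.844 (T − 13.0)
4430.7 − 28.5115 T = 1430.844 T − 18601
23031.7 = 1459.3555 T
T = 15.78 °C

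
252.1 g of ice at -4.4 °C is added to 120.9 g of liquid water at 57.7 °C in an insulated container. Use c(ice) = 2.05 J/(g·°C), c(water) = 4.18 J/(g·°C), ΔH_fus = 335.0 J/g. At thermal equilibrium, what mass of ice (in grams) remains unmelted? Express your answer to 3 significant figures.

m_ice remaining = 172 g

Heat to warm all ice to 0 °C: 252.1×2.05×4.4 = 2273.9 J
Heat released by water cooling to 0 °C: 120.9×4.18×57.7 = 29159 J
29159 J < 2273.9 + 252.1×335.0 = 86727.4 J, so not all ice melts; final T = 0 °C.
Heat left for melting: 29159 − 2273.9 = 26885.1 J
Mass melted = 26885.1 / 335.0 = 80.25 g
Ice remaining = 252.1 − 80.25 = 171.85 g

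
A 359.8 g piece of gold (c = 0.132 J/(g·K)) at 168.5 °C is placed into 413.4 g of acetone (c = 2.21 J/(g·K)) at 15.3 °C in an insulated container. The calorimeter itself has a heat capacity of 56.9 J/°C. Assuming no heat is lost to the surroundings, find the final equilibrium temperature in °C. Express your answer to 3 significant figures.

Heat lost by gold = heat gained by acetone + calorimeter.
(359.8)(0.132)(168.5 − T) = [(413.4)(2.21) + 56.9](T − 15.3)
47.4936 (168.5 − T) = 970.514 (T − 15.3)
8002.7 − 47.4936 T = 970.514 T − 14849
22851.7 = 1018.0076 T
T = 22.447 °C

T_f = 22.4 °C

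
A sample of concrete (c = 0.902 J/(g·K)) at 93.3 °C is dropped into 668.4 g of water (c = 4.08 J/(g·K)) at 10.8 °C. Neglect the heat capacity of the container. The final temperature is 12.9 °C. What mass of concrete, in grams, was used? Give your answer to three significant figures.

q_gained = (668.4 × 4.08) × (12.9 − 10.8) = 5727 J
q_lost = m × 0.902 × (93.3 − 12.9) = 72.5208 m
m = 5727 / 72.5208 = 79.0 g

m = 79.0 g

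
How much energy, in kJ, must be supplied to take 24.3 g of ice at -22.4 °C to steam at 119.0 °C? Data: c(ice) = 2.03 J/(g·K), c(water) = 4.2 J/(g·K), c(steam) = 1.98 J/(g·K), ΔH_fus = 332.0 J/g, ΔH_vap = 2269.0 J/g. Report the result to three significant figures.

q1 (heat ice -22.4→0.0 °C): 24.3 × 2.03 × 22.4 = 1105 J
q2 (melt at 0 °C): 24.3 × 332.0 = 8068 J
q3 (heat water 0.0→100.0 °C): 24.3 × 4.2 × 100.0 = 10206 J
q4 (vaporize at 100 °C): 24.3 × 2269.0 = 55137 J
q5 (heat steam 100.0→119.0 °C): 24.3 × 1.98 × 19.0 = 914 J
Total: 1105 + 8068 + 10206 + 55137 + 914 = 75430 J = 75.4 kJ

q = 75.4 kJ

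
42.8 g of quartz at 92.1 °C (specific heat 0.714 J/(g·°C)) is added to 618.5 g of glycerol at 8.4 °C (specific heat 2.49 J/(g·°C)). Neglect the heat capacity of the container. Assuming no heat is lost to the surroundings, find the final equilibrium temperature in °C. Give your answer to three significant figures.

Heat lost by quartz = heat gained by glycerol.
(42.8)(0.714)(92.1 − T) = (618.5)(2.49)(T − 8.4)
30.5592 (92.1 − T) = 1540.065 (T − 8.4)
2814.5 − 30.5592 T = 1540.065 T − 12937
15751.5 = 1570.6242 T
T = 10.03 °C

T_f = 10.0 °C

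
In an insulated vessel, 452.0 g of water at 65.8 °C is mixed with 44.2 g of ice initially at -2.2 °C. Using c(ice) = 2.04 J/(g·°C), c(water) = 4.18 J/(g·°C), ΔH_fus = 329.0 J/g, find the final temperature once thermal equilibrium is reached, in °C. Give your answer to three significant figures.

T_f = 52.8 °C

Heat to bring ice to 0 °C and melt it: q₁ = 44.2×2.04×2.2 + 44.2×329.0 = 14740 J
Heat the water can supply cooling to 0 °C: 452.0×4.18×65.8 = 124320 J > q₁, so all ice melts.
Energy balance: 452.0×4.18×(65.8 − T) = 14740 + 44.2×4.18×(T − 0)
1889.36(65.8 − T) = 14740 + 184.756 T
124320 − 14740 = 2074.116 T
T = 109580 / 2074.116 = 52.83 °C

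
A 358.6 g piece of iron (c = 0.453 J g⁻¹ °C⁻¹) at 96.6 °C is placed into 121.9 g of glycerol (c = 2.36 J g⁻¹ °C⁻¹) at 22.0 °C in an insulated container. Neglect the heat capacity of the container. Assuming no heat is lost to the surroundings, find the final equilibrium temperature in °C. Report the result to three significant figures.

T_f = 48.9 °C

Heat lost by iron = heat gained by glycerol.
(358.6)(0.453)(96.6 − T) = (121.9)(2.36)(T − 22.0)
162.4458 (96.6 − T) = 287.684 (T − 22.0)
15692 − 162.4458 T = 287.684 T − 6329.0
22021.0 = 450.1298 T
T = 48.92 °C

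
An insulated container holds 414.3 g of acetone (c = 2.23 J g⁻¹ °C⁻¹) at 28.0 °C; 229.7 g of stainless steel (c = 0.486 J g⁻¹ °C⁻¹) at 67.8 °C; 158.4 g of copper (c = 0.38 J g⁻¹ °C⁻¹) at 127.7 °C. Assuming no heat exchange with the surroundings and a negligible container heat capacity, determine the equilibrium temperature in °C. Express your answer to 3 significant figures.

T_f = 37.5 °C

Σ mᵢcᵢ(T − Tᵢ) = 0  ⇒  T = Σ mᵢcᵢTᵢ / Σ mᵢcᵢ
Σ mᵢcᵢ = 414.3×2.23 + 229.7×0.486 + 158.4×0.38 = 1095.7152
Σ mᵢcᵢTᵢ = 923.889×28.0 + 111.6342×67.8 + 60.192×127.7 = 41124
T = 41124 / 1095.7152 = 37.53 °C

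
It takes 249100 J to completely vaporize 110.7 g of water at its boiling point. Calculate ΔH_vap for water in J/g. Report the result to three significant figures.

ΔH_vap = 2250 J/g

ΔH_vap = q / m = 249100 / 110.7 = 2250 J/g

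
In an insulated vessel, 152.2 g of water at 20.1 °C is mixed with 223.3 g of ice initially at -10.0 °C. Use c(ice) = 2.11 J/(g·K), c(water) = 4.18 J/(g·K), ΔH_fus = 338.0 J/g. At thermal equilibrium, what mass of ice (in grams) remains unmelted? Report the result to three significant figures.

Heat to warm all ice to 0 °C: 223.3×2.11×10.0 = 4711.6 J
Heat released by water cooling to 0 °C: 152.2×4.18×20.1 = 12788 J
12788 J < 4711.6 + 223.3×338.0 = 80187.0 J, so not all ice melts; final T = 0 °C.
Heat left for melting: 12788 − 4711.6 = 8076.4 J
Mass melted = 8076.4 / 338.0 = 23.89 g
Ice remaining = 223.3 − 23.89 = 199.41 g

m_ice remaining = 199 g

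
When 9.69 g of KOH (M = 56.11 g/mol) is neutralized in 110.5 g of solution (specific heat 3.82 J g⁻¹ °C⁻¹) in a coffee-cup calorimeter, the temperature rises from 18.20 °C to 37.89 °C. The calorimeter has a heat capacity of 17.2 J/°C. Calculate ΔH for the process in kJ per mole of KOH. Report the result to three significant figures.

ΔH = -50.1 kJ/mol

|ΔT| = |37.89 − 18.20| = 19.69 °C
|q_surr| = (110.5 × 3.82 + 17.2) × 19.69 = 439.31 × 19.69 = 8650 J
n(KOH) = 9.69 / 56.11 = 0.1727 mol
Temperature rose, so q_rxn = −|q_surr| = -8.650 kJ
ΔH = q_rxn / n = -50.09 kJ/mol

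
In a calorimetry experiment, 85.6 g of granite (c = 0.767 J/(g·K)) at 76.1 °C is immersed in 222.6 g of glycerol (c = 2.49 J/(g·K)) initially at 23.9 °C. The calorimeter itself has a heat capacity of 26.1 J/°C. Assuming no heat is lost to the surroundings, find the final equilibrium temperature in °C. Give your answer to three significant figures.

Heat lost by granite = heat gained by glycerol + calorimeter.
(85.6)(0.767)(76.1 − T) = [(222.6)(2.49) + 26.1](T − 23.9)
65.6552 (76.1 − T) = 580.374 (T − 23.9)
4996.4 − 65.6552 T = 580.374 T − 13871
18867.4 = 646.0292 T
T = 29.21 °C

T_f = 29.2 °C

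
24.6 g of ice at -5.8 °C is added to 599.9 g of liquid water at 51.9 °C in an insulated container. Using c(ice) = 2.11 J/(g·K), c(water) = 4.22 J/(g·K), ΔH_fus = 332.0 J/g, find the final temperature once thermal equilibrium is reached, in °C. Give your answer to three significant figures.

T_f = 46.6 °C

Heat to bring ice to 0 °C and melt it: q₁ = 24.6×2.11×5.8 + 24.6×332.0 = 8468.3 J
Heat the water can supply cooling to 0 °C: 599.9×4.22×51.9 = 131389 J > q₁, so all ice melts.
Energy balance: 599.9×4.22×(51.9 − T) = 8468.3 + 24.6×4.22×(T − 0)
2531.578(51.9 − T) = 8468.3 + 103.812 T
131389 − 8468.3 = 2635.390 T
T = 122920.7 / 2635.390 = 46.64 °C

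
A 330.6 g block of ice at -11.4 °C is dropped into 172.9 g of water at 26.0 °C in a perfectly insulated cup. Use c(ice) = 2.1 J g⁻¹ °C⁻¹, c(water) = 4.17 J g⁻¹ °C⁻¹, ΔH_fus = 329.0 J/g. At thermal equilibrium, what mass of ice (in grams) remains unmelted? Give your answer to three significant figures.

m_ice remaining = 298 g

Heat to warm all ice to 0 °C: 330.6×2.1×11.4 = 7914.6 J
Heat released by water cooling to 0 °C: 172.9×4.17×26.0 = 18746 J
18746 J < 7914.6 + 330.6×329.0 = 116682.0 J, so not all ice melts; final T = 0 °C.
Heat left for melting: 18746 − 7914.6 = 10831.4 J
Mass melted = 10831.4 / 329.0 = 32.92 g
Ice remaining = 330.6 − 32.92 = 297.68 g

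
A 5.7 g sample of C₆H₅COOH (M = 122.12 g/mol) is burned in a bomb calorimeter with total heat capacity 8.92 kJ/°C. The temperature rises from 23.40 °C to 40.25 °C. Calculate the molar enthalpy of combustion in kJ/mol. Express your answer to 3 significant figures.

ΔT = 40.25 − 23.40 = 16.85 °C
q_cal = C_cal × ΔT = 8.92 × 16.85 = 150.302 kJ
n = 5.7 / 122.12 = 0.04668 mol
q_rxn = −q_cal = -150.302 kJ
ΔH = -150.302 / 0.04668 = -3220 kJ/mol

ΔH = -3220 kJ/mol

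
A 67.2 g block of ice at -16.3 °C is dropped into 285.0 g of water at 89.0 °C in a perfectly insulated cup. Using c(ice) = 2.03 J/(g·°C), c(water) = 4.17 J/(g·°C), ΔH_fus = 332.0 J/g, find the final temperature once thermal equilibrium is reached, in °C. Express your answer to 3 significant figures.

Heat to bring ice to 0 °C and melt it: q₁ = 67.2×2.03×16.3 + 67.2×332.0 = 24534 J
Heat the water can supply cooling to 0 °C: 285.0×4.17×89.0 = 105772 J > q₁, so all ice melts.
Energy balance: 285.0×4.17×(89.0 − T) = 24534 + 67.2×4.17×(T − 0)
1188.45(89.0 − T) = 24534 + 280.224 T
105772 − 24534 = 1468.674 T
T = 81238 / 1468.674 = 55.31 °C

T_f = 55.3 °C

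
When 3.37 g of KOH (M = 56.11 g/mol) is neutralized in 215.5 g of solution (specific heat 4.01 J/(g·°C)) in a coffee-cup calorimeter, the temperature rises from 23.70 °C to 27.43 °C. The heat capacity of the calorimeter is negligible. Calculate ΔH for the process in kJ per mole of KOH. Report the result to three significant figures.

ΔH = -53.7 kJ/mol

|ΔT| = |27.43 − 23.70| = 3.73 °C
|q_surr| = (215.5 × 4.01) × 3.73 = 864.155 × 3.73 = 3223 J
n(KOH) = 3.37 / 56.11 = 0.06006 mol
Temperature rose, so q_rxn = −|q_surr| = -3.223 kJ
ΔH = q_rxn / n = -53.66 kJ/mol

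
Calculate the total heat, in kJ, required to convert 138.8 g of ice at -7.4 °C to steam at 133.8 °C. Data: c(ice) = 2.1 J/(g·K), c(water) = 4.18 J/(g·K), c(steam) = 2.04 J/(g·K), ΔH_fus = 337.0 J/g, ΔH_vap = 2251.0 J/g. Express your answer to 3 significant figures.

q = 429 kJ

q1 (heat ice -7.4→0.0 °C): 138.8 × 2.1 × 7.4 = 2157 J
q2 (melt at 0 °C): 138.8 × 337.0 = 46776 J
q3 (heat water 0.0→100.0 °C): 138.8 × 4.18 × 100.0 = 58018 J
q4 (vaporize at 100 °C): 138.8 × 2251.0 = 312439 J
q5 (heat steam 100.0→133.8 °C): 138.8 × 2.04 × 33.8 = 9571 J
Total: 2157 + 46776 + 58018 + 312439 + 9571 = 428961 J = 429 kJ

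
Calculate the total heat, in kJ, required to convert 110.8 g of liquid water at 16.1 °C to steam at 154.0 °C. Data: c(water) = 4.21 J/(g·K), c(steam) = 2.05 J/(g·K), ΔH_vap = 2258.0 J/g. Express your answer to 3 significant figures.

q = 302 kJ

q1 (heat water 16.1→100.0 °C): 110.8 × 4.21 × 83.9 = 39137 J
q2 (vaporize at 100 °C): 110.8 × 2258.0 = 250186 J
q3 (heat steam 100.0→154.0 °C): 110.8 × 2.05 × 54.0 = 12266 J
Total: 39137 + 250186 + 12266 = 301589 J = 302 kJ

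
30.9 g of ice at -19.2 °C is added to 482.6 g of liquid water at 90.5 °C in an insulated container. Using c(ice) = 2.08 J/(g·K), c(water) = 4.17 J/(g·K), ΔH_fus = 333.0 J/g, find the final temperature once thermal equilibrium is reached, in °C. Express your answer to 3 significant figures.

T_f = 79.7 °C

Heat to bring ice to 0 °C and melt it: q₁ = 30.9×2.08×19.2 + 30.9×333.0 = 11524 J
Heat the water can supply cooling to 0 °C: 482.6×4.17×90.5 = 182126 J > q₁, so all ice melts.
Energy balance: 482.6×4.17×(90.5 − T) = 11524 + 30.9×4.17×(T − 0)
2012.442(90.5 − T) = 11524 + 128.853 T
182126 − 11524 = 2141.295 T
T = 170602 / 2141.295 = 79.67 °C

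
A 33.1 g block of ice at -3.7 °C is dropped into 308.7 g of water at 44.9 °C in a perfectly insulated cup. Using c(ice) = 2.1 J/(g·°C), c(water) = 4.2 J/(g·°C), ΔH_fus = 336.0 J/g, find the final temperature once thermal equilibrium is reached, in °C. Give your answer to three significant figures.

Heat to bring ice to 0 °C and melt it: q₁ = 33.1×2.1×3.7 + 33.1×336.0 = 11379 J
Heat the water can supply cooling to 0 °C: 308.7×4.2×44.9 = 58214.6 J > q₁, so all ice melts.
Energy balance: 308.7×4.2×(44.9 − T) = 11379 + 33.1×4.2×(T − 0)
1296.54(44.9 − T) = 11379 + 139.02 T
58214.6 − 11379 = 1435.56 T
T = 46835.6 / 1435.56 = 32.63 °C

T_f = 32.6 °C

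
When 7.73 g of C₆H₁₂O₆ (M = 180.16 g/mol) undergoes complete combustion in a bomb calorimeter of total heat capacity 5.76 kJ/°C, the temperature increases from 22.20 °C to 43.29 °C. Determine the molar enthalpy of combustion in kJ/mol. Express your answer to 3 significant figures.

ΔH = -2830 kJ/mol

ΔT = 43.29 − 22.20 = 21.09 °C
q_cal = C_cal × ΔT = 5.76 × 21.09 = 121.4784 kJ
n = 7.73 / 180.16 = 0.04291 mol
q_rxn = −q_cal = -121.4784 kJ
ΔH = -121.4784 / 0.04291 = -2831 kJ/mol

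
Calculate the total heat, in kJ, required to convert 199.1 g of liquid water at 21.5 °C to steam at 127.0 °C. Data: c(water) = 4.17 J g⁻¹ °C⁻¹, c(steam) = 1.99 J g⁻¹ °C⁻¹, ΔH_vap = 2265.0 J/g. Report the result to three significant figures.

q = 527 kJ

q1 (heat water 21.5→100.0 °C): 199.1 × 4.17 × 78.5 = 65174 J
q2 (vaporize at 100 °C): 199.1 × 2265.0 = 450962 J
q3 (heat steam 100.0→127.0 °C): 199.1 × 1.99 × 27.0 = 10698 J
Total: 65174 + 450962 + 10698 = 526834 J = 527 kJ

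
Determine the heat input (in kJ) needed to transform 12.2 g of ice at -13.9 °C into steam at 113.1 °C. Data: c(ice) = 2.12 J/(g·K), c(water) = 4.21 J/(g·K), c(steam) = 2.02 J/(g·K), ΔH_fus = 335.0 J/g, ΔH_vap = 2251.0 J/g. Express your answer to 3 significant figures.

q = 37.4 kJ

q1 (heat ice -13.9→0.0 °C): 12.2 × 2.12 × 13.9 = 360 J
q2 (melt at 0 °C): 12.2 × 335.0 = 4087 J
q3 (heat water 0.0→100.0 °C): 12.2 × 4.21 × 100.0 = 5136 J
q4 (vaporize at 100 °C): 12.2 × 2251.0 = 27462 J
q5 (heat steam 100.0→113.1 °C): 12.2 × 2.02 × 13.1 = 323 J
Total: 360 + 4087 + 5136 + 27462 + 323 = 37368 J = 37.4 kJ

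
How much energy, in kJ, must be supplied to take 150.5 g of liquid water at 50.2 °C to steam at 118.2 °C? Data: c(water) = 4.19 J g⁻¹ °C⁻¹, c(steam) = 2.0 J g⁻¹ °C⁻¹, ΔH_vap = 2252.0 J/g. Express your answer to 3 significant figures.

q1 (heat water 50.2→100.0 °C): 150.5 × 4.19 × 49.8 = 31404 J
q2 (vaporize at 100 °C): 150.5 × 2252.0 = 338926 J
q3 (heat steam 100.0→118.2 °C): 150.5 × 2.0 × 18.2 = 5478 J
Total: 31404 + 338926 + 5478 = 375808 J = 376 kJ

q = 376 kJ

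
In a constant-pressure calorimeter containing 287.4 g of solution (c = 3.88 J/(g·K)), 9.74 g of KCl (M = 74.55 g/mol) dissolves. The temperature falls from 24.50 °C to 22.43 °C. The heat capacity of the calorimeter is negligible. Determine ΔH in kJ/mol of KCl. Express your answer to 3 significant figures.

|ΔT| = |22.43 − 24.50| = 2.07 °C
|q_surr| = (287.4 × 3.88) × 2.07 = 1115.112 × 2.07 = 2308 J
n(KCl) = 9.74 / 74.55 = 0.1307 mol
Temperature fell, so q_rxn = +|q_surr| = 2.308 kJ
ΔH = q_rxn / n = 17.66 kJ/mol

ΔH = 17.7 kJ/mol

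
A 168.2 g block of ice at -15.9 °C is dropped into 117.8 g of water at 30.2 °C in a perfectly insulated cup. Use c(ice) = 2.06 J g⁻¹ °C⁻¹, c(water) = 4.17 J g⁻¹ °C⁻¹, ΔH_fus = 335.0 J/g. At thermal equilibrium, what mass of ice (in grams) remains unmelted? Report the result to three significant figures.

m_ice remaining = 140 g

Heat to warm all ice to 0 °C: 168.2×2.06×15.9 = 5509.2 J
Heat released by water cooling to 0 °C: 117.8×4.17×30.2 = 14835 J
14835 J < 5509.2 + 168.2×335.0 = 61856.2 J, so not all ice melts; final T = 0 °C.
Heat left for melting: 14835 − 5509.2 = 9325.8 J
Mass melted = 9325.8 / 335.0 = 27.84 g
Ice remaining = 168.2 − 27.84 = 140.36 g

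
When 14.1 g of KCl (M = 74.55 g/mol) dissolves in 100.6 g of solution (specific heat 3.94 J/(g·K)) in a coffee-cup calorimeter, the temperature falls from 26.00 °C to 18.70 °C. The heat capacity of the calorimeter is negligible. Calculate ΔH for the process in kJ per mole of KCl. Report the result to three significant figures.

|ΔT| = |18.70 − 26.00| = 7.30 °C
|q_surr| = (100.6 × 3.94) × 7.30 = 396.364 × 7.30 = 2893 J
n(KCl) = 14.1 / 74.55 = 0.1891 mol
Temperature fell, so q_rxn = +|q_surr| = 2.893 kJ
ΔH = q_rxn / n = 15.30 kJ/mol

ΔH = 15.3 kJ/mol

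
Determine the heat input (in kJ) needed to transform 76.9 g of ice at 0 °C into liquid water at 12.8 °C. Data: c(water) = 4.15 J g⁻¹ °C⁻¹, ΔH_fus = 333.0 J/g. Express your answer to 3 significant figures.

q1 (melt at 0 °C): 76.9 × 333.0 = 25608 J
q2 (heat water 0.0→12.8 °C): 76.9 × 4.15 × 12.8 = 4085 J
Total: 25608 + 4085 = 29693 J = 29.7 kJ

q = 29.7 kJ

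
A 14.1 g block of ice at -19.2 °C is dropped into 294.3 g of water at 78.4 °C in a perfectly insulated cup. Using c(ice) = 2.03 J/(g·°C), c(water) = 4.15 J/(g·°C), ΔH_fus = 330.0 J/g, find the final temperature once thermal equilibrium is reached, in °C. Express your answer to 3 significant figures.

T_f = 70.8 °C

Heat to bring ice to 0 °C and melt it: q₁ = 14.1×2.03×19.2 + 14.1×330.0 = 5202.6 J
Heat the water can supply cooling to 0 °C: 294.3×4.15×78.4 = 95753.4 J > q₁, so all ice melts.
Energy balance: 294.3×4.15×(78.4 − T) = 5202.6 + 14.1×4.15×(T − 0)
1221.345(78.4 − T) = 5202.6 + 58.515 T
95753.4 − 5202.6 = 1279.860 T
T = 90550.8 / 1279.860 = 70.75 °C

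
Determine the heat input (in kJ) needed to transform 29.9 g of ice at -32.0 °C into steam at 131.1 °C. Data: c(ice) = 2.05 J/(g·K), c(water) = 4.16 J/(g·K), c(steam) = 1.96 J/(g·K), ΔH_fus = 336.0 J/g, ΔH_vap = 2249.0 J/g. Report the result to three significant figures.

q = 93.5 kJ

q1 (heat ice -32.0→0.0 °C): 29.9 × 2.05 × 32.0 = 1961 J
q2 (melt at 0 °C): 29.9 × 336.0 = 10046 J
q3 (heat water 0.0→100.0 °C): 29.9 × 4.16 × 100.0 = 12438 J
q4 (vaporize at 100 °C): 29.9 × 2249.0 = 67245 J
q5 (heat steam 100.0→131.1 °C): 29.9 × 1.96 × 31.1 = 1823 J
Total: 1961 + 10046 + 12438 + 67245 + 1823 = 93513 J = 93.5 kJ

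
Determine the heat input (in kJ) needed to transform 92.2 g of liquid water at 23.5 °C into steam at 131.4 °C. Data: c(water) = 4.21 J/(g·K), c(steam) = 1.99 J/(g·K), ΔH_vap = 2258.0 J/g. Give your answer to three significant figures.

q1 (heat water 23.5→100.0 °C): 92.2 × 4.21 × 76.5 = 29694 J
q2 (vaporize at 100 °C): 92.2 × 2258.0 = 208188 J
q3 (heat steam 100.0→131.4 °C): 92.2 × 1.99 × 31.4 = 5761 J
Total: 29694 + 208188 + 5761 = 243643 J = 244 kJ

q = 244 kJ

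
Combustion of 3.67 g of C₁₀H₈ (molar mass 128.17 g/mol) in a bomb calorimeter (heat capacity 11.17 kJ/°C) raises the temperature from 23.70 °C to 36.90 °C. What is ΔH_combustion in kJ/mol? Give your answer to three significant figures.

ΔH = -5150 kJ/mol

ΔT = 36.90 − 23.70 = 13.20 °C
q_cal = C_cal × ΔT = 11.17 × 13.20 = 147.444 kJ
n = 3.67 / 128.17 = 0.02863 mol
q_rxn = −q_cal = -147.444 kJ
ΔH = -147.444 / 0.02863 = -5150 kJ/mol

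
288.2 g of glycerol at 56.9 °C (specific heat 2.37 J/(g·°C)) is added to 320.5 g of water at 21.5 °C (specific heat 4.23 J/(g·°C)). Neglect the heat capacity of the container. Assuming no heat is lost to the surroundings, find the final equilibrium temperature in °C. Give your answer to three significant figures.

Heat lost by glycerol = heat gained by water.
(288.2)(2.37)(56.9 − T) = (320.5)(4.23)(T − 21.5)
683.034 (56.9 − T) = 1355.715 (T − 21.5)
38865 − 683.034 T = 1355.715 T − 29148
68013 = 2038.749 T
T = 33.36 °C

T_f = 33.4 °C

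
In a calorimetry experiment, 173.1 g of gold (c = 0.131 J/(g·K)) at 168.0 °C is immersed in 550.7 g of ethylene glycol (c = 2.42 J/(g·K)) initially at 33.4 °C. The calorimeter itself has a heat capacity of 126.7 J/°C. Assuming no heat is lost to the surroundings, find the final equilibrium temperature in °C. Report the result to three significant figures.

Heat lost by gold = heat gained by ethylene glycol + calorimeter.
(173.1)(0.131)(168.0 − T) = [(550.7)(2.42) + 126.7](T − 33.4)
22.6761 (168.0 − T) = 1459.394 (T − 33.4)
3809.6 − 22.6761 T = 1459.394 T − 48744
52553.6 = 1482.0701 T
T = 35.46 °C

T_f = 35.5 °C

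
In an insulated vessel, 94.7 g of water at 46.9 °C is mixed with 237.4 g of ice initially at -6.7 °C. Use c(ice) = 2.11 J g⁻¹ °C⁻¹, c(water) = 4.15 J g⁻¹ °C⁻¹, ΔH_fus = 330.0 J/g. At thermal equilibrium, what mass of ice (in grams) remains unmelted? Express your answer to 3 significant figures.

m_ice remaining = 192 g

Heat to warm all ice to 0 °C: 237.4×2.11×6.7 = 3356.1 J
Heat released by water cooling to 0 °C: 94.7×4.15×46.9 = 18432 J
18432 J < 3356.1 + 237.4×330.0 = 81698.1 J, so not all ice melts; final T = 0 °C.
Heat left for melting: 18432 − 3356.1 = 15075.9 J
Mass melted = 15075.9 / 330.0 = 45.68 g
Ice remaining = 237.4 − 45.68 = 191.72 g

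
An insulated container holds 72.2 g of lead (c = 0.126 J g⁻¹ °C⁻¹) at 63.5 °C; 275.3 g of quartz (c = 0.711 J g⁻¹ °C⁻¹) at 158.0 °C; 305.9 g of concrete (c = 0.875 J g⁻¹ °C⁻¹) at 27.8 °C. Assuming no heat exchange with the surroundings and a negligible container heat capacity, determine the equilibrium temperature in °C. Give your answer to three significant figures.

Σ mᵢcᵢ(T − Tᵢ) = 0  ⇒  T = Σ mᵢcᵢTᵢ / Σ mᵢcᵢ
Σ mᵢcᵢ = 72.2×0.126 + 275.3×0.711 + 305.9×0.875 = 472.4980
Σ mᵢcᵢTᵢ = 9.0972×63.5 + 195.7383×158.0 + 267.6625×27.8 = 38945
T = 38945 / 472.4980 = 82.42 °C

T_f = 82.4 °C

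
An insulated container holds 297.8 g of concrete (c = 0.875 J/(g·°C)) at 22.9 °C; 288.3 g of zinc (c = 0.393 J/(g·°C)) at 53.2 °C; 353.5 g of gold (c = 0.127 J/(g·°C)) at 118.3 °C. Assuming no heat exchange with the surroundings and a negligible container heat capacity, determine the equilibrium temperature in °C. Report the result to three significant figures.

Σ mᵢcᵢ(T − Tᵢ) = 0  ⇒  T = Σ mᵢcᵢTᵢ / Σ mᵢcᵢ
Σ mᵢcᵢ = 297.8×0.875 + 288.3×0.393 + 353.5×0.127 = 418.7714
Σ mᵢcᵢTᵢ = 260.575×22.9 + 113.3019×53.2 + 44.8945×118.3 = 17306
T = 17306 / 418.7714 = 41.33 °C

T_f = 41.3 °C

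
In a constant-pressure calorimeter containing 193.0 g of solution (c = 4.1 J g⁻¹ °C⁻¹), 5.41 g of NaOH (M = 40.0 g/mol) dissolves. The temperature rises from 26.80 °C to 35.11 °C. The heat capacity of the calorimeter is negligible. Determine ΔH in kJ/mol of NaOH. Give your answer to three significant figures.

ΔH = -48.6 kJ/mol

|ΔT| = |35.11 − 26.80| = 8.31 °C
|q_surr| = (193.0 × 4.1) × 8.31 = 791.3 × 8.31 = 6576 J
n(NaOH) = 5.41 / 40.0 = 0.1353 mol
Temperature rose, so q_rxn = −|q_surr| = -6.576 kJ
ΔH = q_rxn / n = -48.60 kJ/mol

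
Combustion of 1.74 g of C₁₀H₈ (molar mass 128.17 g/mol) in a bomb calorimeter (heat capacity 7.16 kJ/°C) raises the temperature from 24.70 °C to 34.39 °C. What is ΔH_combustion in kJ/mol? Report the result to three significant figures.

ΔH = -5110 kJ/mol

ΔT = 34.39 − 24.70 = 9.69 °C
q_cal = C_cal × ΔT = 7.16 × 9.69 = 69.3804 kJ
n = 1.74 / 128.17 = 0.01358 mol
q_rxn = −q_cal = -69.3804 kJ
ΔH = -69.3804 / 0.01358 = -5109 kJ/mol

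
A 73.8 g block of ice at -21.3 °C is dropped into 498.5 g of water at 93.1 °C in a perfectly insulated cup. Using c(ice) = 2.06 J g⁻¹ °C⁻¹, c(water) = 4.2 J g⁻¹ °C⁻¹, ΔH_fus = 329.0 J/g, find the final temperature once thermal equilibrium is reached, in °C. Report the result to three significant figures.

Heat to bring ice to 0 °C and melt it: q₁ = 73.8×2.06×21.3 + 73.8×329.0 = 27518 J
Heat the water can supply cooling to 0 °C: 498.5×4.2×93.1 = 194923 J > q₁, so all ice melts.
Energy balance: 498.5×4.2×(93.1 − T) = 27518 + 73.8×4.2×(T − 0)
2093.7(93.1 − T) = 27518 + 309.96 T
194923 − 27518 = 2403.66 T
T = 167405 / 2403.66 = 69.646 °C

T_f = 69.6 °C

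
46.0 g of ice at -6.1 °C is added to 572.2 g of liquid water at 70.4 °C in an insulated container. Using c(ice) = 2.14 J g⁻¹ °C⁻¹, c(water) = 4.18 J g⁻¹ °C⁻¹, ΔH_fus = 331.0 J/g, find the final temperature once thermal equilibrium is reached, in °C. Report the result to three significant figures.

Heat to bring ice to 0 °C and melt it: q₁ = 46.0×2.14×6.1 + 46.0×331.0 = 15826 J
Heat the water can supply cooling to 0 °C: 572.2×4.18×70.4 = 168382 J > q₁, so all ice melts.
Energy balance: 572.2×4.18×(70.4 − T) = 15826 + 46.0×4.18×(T − 0)
2391.796(70.4 − T) = 15826 + 192.28 T
168382 − 15826 = 2584.076 T
T = 152556 / 2584.076 = 59.04 °C

T_f = 59.0 °C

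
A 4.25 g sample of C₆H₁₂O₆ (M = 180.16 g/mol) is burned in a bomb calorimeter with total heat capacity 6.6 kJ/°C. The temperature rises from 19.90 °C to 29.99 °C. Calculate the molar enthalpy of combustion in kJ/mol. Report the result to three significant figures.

ΔT = 29.99 − 19.90 = 10.09 °C
q_cal = C_cal × ΔT = 6.6 × 10.09 = 66.594 kJ
n = 4.25 / 180.16 = 0.02359 mol
q_rxn = −q_cal = -66.594 kJ
ΔH = -66.594 / 0.02359 = -2823 kJ/mol

ΔH = -2820 kJ/mol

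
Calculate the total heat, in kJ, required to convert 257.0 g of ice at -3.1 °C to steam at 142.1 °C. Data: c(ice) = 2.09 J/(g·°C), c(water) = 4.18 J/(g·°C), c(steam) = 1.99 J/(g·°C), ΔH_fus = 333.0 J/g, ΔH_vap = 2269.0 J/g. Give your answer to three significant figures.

q1 (heat ice -3.1→0.0 °C): 257.0 × 2.09 × 3.1 = 1665 J
q2 (melt at 0 °C): 257.0 × 333.0 = 85581 J
q3 (heat water 0.0→100.0 °C): 257.0 × 4.18 × 100.0 = 107426 J
q4 (vaporize at 100 °C): 257.0 × 2269.0 = 583133 J
q5 (heat steam 100.0→142.1 °C): 257.0 × 1.99 × 42.1 = 21531 J
Total: 1665 + 85581 + 107426 + 583133 + 21531 = 799336 J = 799 kJ

q = 799 kJ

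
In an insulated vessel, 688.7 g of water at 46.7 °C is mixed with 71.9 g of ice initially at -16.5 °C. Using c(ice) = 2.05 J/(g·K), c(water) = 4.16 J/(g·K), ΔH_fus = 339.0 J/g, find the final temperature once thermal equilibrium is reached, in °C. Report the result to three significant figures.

Heat to bring ice to 0 °C and melt it: q₁ = 71.9×2.05×16.5 + 71.9×339.0 = 26806 J
Heat the water can supply cooling to 0 °C: 688.7×4.16×46.7 = 133795 J > q₁, so all ice melts.
Energy balance: 688.7×4.16×(46.7 − T) = 26806 + 71.9×4.16×(T − 0)
2864.992(46.7 − T) = 26806 + 299.104 T
133795 − 26806 = 3164.096 T
T = 106989 / 3164.096 = 33.81 °C

T_f = 33.8 °C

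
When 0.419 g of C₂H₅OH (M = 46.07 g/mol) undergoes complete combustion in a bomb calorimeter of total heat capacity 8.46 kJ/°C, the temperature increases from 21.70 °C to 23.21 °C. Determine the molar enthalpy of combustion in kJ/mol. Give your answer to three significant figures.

ΔT = 23.21 − 21.70 = 1.51 °C
q_cal = C_cal × ΔT = 8.46 × 1.51 = 12.7746 kJ
n = 0.419 / 46.07 = 0.009095 mol
q_rxn = −q_cal = -12.7746 kJ
ΔH = -12.7746 / 0.009095 = -1404.6 kJ/mol

ΔH = -1400 kJ/mol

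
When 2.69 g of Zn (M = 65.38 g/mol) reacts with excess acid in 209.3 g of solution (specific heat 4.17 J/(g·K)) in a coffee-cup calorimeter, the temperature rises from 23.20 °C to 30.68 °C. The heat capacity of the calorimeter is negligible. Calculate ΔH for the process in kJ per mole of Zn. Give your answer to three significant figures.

ΔH = -159 kJ/mol

|ΔT| = |30.68 − 23.20| = 7.48 °C
|q_surr| = (209.3 × 4.17) × 7.48 = 872.781 × 7.48 = 6528 J
n(Zn) = 2.69 / 65.38 = 0.04114 mol
Temperature rose, so q_rxn = −|q_surr| = -6.528 kJ
ΔH = q_rxn / n = -158.7 kJ/mol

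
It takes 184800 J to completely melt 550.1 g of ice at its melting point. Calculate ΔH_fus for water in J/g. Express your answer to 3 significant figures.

ΔH_fus = 336 J/g

ΔH_fus = q / m = 184800 / 550.1 = 336 J/g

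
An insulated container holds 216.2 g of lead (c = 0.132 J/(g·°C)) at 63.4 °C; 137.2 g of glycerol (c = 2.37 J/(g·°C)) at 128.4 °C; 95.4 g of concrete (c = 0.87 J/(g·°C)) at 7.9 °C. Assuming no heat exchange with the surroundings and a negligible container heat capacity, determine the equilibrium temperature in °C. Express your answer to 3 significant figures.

T_f = 101 °C

Σ mᵢcᵢ(T − Tᵢ) = 0  ⇒  T = Σ mᵢcᵢTᵢ / Σ mᵢcᵢ
Σ mᵢcᵢ = 216.2×0.132 + 137.2×2.37 + 95.4×0.87 = 436.7004
Σ mᵢcᵢTᵢ = 28.5384×63.4 + 325.164×128.4 + 82.998×7.9 = 44216
T = 44216 / 436.7004 = 101.3 °C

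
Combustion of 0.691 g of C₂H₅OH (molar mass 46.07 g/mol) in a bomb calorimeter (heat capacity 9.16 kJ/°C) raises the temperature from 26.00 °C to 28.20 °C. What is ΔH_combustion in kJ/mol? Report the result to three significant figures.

ΔT = 28.20 − 26.00 = 2.20 °C
q_cal = C_cal × ΔT = 9.16 × 2.20 = 20.152 kJ
n = 0.691 / 46.07 = 0.01500 mol
q_rxn = −q_cal = -20.152 kJ
ΔH = -20.152 / 0.01500 = -1343 kJ/mol

ΔH = -1340 kJ/mol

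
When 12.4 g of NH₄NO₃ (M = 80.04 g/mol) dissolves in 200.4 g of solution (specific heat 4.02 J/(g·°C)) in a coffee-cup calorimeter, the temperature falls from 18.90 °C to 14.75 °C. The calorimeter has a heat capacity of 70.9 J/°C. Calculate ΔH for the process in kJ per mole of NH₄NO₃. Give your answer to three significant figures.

|ΔT| = |14.75 − 18.90| = 4.15 °C
|q_surr| = (200.4 × 4.02 + 70.9) × 4.15 = 876.508 × 4.15 = 3638 J
n(NH₄NO₃) = 12.4 / 80.04 = 0.1549 mol
Temperature fell, so q_rxn = +|q_surr| = 3.638 kJ
ΔH = q_rxn / n = 23.49 kJ/mol

ΔH = 23.5 kJ/mol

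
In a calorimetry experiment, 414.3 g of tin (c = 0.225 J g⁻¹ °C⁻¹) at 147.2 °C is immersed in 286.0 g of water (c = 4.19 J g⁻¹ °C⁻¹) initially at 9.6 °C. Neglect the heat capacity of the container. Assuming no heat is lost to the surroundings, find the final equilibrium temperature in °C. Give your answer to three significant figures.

T_f = 19.5 °C

Heat lost by tin = heat gained by water.
(414.3)(0.225)(147.2 − T) = (286.0)(4.19)(T − 9.6)
93.2175 (147.2 − T) = 1198.34 (T − 9.6)
13722 − 93.2175 T = 1198.34 T − 11504
25226 = 1291.5575 T
T = 19.53 °C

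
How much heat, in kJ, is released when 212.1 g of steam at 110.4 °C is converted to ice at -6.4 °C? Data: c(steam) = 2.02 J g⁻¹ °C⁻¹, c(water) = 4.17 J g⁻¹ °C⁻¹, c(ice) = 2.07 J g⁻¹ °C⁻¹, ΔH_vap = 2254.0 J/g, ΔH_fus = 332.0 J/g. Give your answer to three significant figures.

q = 644 kJ

q1 (cool steam 110.4→100 °C): 212.1 × 2.02 × 10.4 = 4456 J
q2 (condense at 100 °C): 212.1 × 2254.0 = 478073 J
q3 (cool water 100→0 °C): 212.1 × 4.17 × 100.0 = 88446 J
q4 (freeze at 0 °C): 212.1 × 332.0 = 70417 J
q5 (cool ice 0→-6.4 °C): 212.1 × 2.07 × 6.4 = 2810 J
Total: 4456 + 478073 + 88446 + 70417 + 2810 = 644202 J = 644 kJ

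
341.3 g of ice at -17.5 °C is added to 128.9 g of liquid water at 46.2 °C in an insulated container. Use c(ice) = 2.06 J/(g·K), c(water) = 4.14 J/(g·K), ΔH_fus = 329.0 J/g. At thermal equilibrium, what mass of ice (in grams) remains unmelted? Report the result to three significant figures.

m_ice remaining = 304 g

Heat to warm all ice to 0 °C: 341.3×2.06×17.5 = 12304 J
Heat released by water cooling to 0 °C: 128.9×4.14×46.2 = 24654 J
24654 J < 12304 + 341.3×329.0 = 124591.7 J, so not all ice melts; final T = 0 °C.
Heat left for melting: 24654 − 12304 = 12350 J
Mass melted = 12350 / 329.0 = 37.54 g
Ice remaining = 341.3 − 37.54 = 303.76 g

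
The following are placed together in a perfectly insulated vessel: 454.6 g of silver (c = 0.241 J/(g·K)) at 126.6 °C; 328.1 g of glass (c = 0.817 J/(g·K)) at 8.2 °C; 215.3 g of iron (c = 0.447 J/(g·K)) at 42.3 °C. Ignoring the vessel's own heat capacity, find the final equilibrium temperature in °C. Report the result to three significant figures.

T_f = 42.5 °C

Σ mᵢcᵢ(T − Tᵢ) = 0  ⇒  T = Σ mᵢcᵢTᵢ / Σ mᵢcᵢ
Σ mᵢcᵢ = 454.6×0.241 + 328.1×0.817 + 215.3×0.447 = 473.8554
Σ mᵢcᵢTᵢ = 109.5586×126.6 + 268.0577×8.2 + 96.2391×42.3 = 20139
T = 20139 / 473.8554 = 42.50 °C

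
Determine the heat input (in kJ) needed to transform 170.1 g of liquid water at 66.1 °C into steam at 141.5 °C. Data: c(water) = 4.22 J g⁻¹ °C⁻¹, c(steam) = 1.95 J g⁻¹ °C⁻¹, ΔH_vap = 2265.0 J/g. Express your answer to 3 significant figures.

q = 423 kJ

q1 (heat water 66.1→100.0 °C): 170.1 × 4.22 × 33.9 = 24334 J
q2 (vaporize at 100 °C): 170.1 × 2265.0 = 385277 J
q3 (heat steam 100.0→141.5 °C): 170.1 × 1.95 × 41.5 = 13765 J
Total: 24334 + 385277 + 13765 = 423376 J = 423 kJ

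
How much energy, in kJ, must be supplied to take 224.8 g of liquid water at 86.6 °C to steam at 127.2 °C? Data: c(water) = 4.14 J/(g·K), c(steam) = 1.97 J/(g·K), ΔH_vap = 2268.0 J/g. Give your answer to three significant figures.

q1 (heat water 86.6→100.0 °C): 224.8 × 4.14 × 13.4 = 12471 J
q2 (vaporize at 100 °C): 224.8 × 2268.0 = 509846 J
q3 (heat steam 100.0→127.2 °C): 224.8 × 1.97 × 27.2 = 12046 J
Total: 12471 + 509846 + 12046 = 534363 J = 534 kJ

q = 534 kJ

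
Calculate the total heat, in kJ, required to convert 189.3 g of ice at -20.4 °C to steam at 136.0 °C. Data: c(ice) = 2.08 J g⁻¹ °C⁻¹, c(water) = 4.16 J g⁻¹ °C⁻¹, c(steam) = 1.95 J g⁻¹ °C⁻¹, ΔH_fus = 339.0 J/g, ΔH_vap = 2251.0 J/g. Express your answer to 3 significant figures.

q = 590 kJ

q1 (heat ice -20.4→0.0 °C): 189.3 × 2.08 × 20.4 = 8032 J
q2 (melt at 0 °C): 189.3 × 339.0 = 64173 J
q3 (heat water 0.0→100.0 °C): 189.3 × 4.16 × 100.0 = 78749 J
q4 (vaporize at 100 °C): 189.3 × 2251.0 = 426114 J
q5 (heat steam 100.0→136.0 °C): 189.3 × 1.95 × 36.0 = 13289 J
Total: 8032 + 64173 + 78749 + 426114 + 13289 = 590357 J = 590 kJ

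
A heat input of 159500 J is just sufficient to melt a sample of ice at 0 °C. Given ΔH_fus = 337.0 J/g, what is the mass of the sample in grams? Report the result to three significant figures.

m = q / ΔH_fus = 159500 J / 337.0 J/g = 473 g

m = 473 g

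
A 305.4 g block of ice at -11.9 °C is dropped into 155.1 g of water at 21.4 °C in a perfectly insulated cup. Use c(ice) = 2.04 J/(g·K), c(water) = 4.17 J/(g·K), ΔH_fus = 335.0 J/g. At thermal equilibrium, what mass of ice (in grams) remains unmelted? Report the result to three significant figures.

m_ice remaining = 286 g

Heat to warm all ice to 0 °C: 305.4×2.04×11.9 = 7413.9 J
Heat released by water cooling to 0 °C: 155.1×4.17×21.4 = 13841 J
13841 J < 7413.9 + 305.4×335.0 = 109722.9 J, so not all ice melts; final T = 0 °C.
Heat left for melting: 13841 − 7413.9 = 6427.1 J
Mass melted = 6427.1 / 335.0 = 19.19 g
Ice remaining = 305.4 − 19.19 = 286.21 g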